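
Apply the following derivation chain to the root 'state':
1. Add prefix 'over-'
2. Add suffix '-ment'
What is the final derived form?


Step 1: Add prefix 'over-' to 'state' = 'overstate'
Step 2: Add suffix '-ment' to 'overstate' = 'overstatement'

overstatement


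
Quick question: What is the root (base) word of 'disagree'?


Remove prefix 'dis' from 'disagree' to get root 'agree'.

agree


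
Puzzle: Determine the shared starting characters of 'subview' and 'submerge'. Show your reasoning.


Compare from the start: 3 characters match: 'sub'. Mismatch at position 4: 'v' vs 'm'.

sub


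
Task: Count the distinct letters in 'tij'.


Unique letters in 'tij': {i, j, t} = 3 distinct letters.

3


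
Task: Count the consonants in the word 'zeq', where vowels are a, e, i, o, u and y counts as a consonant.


Consonants in 'zeq': z, q = 2 consonants.

2


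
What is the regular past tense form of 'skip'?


Apply rule: Double final consonant and add -ed. 'skip' becomes 'skipped'.

skipped


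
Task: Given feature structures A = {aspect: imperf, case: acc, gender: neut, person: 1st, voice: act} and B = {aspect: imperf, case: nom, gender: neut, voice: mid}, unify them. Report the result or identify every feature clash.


Compare features:
aspect: A=imperf vs B=imperf -> unified: imperf
case: A=acc vs B=nom -> CLASH
gender: A=neut vs B=neut -> unified: neut
person: A=1st vs B=_ -> unified: 1st
voice: A=act vs B=mid -> CLASH
Clashes detected on features 'case' (acc vs nom) and 'voice' (act vs mid); unification fails.

CLASH on 'case' (acc vs nom) and 'voice' (act vs mid)


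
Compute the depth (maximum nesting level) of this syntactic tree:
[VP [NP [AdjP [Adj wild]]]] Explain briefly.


Count bracket nesting levels:
'[' at pos 0: depth = 1
'[' at pos 4: depth = 2
'[' at pos 8: depth = 3
'[' at pos 14: depth = 4
Maximum depth reached: 4

4


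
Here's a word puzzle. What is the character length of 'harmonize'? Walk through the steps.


Spell out 'harmonize' and number each letter: h(1), a(2), r(3), m(4), o(5), n(6), i(7), z(8), e(9). Total: 9 letters.

9


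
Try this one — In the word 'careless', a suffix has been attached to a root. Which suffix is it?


The word 'careless' = 'care' (root) + '-less' (suffix). The suffix is '-less'.

less


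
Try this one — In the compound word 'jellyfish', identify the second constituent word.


Split 'jellyfish' into 'jelly' + 'fish'. The second part is 'fish'.

fish


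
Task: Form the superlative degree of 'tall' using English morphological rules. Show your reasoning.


Apply superlative formation (add -est): 'tall' -> 'tallest'.

tallest


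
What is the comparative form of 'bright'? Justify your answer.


Apply comparative formation (add -er): 'bright' -> 'brighter'.

brighter


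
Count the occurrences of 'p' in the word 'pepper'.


Letter 'p' in 'pepper': found at position(s) 1, 3, 4 = 3 occurrence(s).

3


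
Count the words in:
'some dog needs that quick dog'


Split into words: some | dog | needs | that | quick | dog = 6 words.

6


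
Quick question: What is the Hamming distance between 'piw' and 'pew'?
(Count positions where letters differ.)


Alignment:
Position 1: 'p' vs 'p' = match
Position 2: 'i' vs 'e' = DIFFER
Position 3: 'w' vs 'w' = match
Total differences: 1

1


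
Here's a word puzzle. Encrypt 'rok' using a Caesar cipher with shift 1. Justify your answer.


Shift each letter by 1: r -> s, o -> p, k -> l. Result: 'spl'.

spl


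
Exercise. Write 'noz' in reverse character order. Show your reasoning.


Reverse 'noz' character by character: 'zon'.

zon


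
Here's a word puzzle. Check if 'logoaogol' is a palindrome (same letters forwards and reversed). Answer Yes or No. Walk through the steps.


Forward: 'logoaogol'
Reversed: 'logoaogol'
They are identical.

Yes


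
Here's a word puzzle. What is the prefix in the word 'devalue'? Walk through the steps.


The word 'devalue' = 'de' (prefix) + 'value' (root). The prefix is 'de'.

de


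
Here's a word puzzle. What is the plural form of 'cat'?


Apply rule: Add -s. 'cat' becomes 'cats'.

cats


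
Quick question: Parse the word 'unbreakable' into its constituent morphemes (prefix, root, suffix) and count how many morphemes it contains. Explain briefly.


Step 1: Identify prefix: 'un' (meaning: not/reverse)
Step 2: Identify root: 'break'
Step 3: Identify suffix(es): 'able'
Decomposition: un- (prefix: not/reverse) + break (root) + -able (suffix: capable of)
Total morphemes: 3

3 morphemes (un- (prefix: not/reverse) + break (root) + -able (suffix: capable of))


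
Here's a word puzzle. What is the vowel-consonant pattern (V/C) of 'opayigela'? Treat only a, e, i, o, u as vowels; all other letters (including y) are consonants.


Letter mapping: o = V, p = C, a = V, y = C, i = V, g = C, e = V, l = C, a = V.

VCVCVCVCV


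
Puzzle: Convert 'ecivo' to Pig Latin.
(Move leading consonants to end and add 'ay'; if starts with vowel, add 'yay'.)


'ecivo' starts with a vowel, so add 'yay': 'ecivoyay'.

ecivoyay


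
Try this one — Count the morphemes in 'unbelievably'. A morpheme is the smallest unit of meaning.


Decomposition: un- (prefix) + believe (root) + -able (suffix) + -ly (suffix) = 4 morpheme(s)

4 morphemes


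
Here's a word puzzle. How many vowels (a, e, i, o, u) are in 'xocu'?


Vowels in 'xocu': o, u = 2 vowels.

2


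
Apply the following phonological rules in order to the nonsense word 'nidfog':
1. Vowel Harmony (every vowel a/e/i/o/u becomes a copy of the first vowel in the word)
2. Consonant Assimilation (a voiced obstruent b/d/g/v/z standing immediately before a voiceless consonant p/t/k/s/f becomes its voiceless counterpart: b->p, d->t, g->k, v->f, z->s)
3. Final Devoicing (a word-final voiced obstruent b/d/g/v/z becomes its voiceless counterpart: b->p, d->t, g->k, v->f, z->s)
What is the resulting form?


Starting form: 'nidfog'
Rule 1: Vowel Harmony: all vowels become 'i' (matching first vowel). 'nidfog' -> 'nidfig'
Rule 2: Consonant Assimilation: voiced obstruent before voiceless consonant becomes voiceless ('df' -> 'tf'). 'nidfig' -> 'nitfig'
Rule 3: Final Devoicing: word-final voiced obstruent 'g' becomes voiceless 'k'. 'nitfig' -> 'nitfik'
Final form: 'nitfik'

nitfik


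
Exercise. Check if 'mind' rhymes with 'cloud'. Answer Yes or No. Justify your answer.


Rime (stressed vowel + following sounds) of 'mind': -ind = /aɪnd/
Rime of 'cloud': -oud = /aʊd/
/aɪnd/ and /aʊd/ are different ending sounds, so the words do not rhyme.

No


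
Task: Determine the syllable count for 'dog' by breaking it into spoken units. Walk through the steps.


Break 'dog' into syllables: dog -> dog = 1 syllable

1 syllable


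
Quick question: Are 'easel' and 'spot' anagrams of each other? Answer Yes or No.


Sorted letters of 'easel': 'aeels'
Sorted letters of 'spot': 'opst'
They do not match.

No


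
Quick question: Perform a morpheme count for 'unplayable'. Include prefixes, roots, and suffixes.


Decomposition: un- (prefix) + play (root) + -able (suffix) = 3 morpheme(s)

3 morphemes


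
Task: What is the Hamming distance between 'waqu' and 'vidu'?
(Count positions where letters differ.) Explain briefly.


Alignment:
Position 1: 'w' vs 'v' = DIFFER
Position 2: 'a' vs 'i' = DIFFER
Position 3: 'q' vs 'd' = DIFFER
Position 4: 'u' vs 'u' = match
Total differences: 3

3


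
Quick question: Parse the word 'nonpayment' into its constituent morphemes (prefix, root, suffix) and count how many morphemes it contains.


Step 1: Identify prefix: 'non' (meaning: not)
Step 2: Identify root: 'pay'
Step 3: Identify suffix(es): 'ment'
Decomposition: non- (prefix: not) + pay (root) + -ment (suffix: action/result)
Total morphemes: 3

3 morphemes (non- (prefix: not) + pay (root) + -ment (suffix: action/result))


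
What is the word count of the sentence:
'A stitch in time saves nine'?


Split into words: A | stitch | in | time | saves | nine = 6 words.

6


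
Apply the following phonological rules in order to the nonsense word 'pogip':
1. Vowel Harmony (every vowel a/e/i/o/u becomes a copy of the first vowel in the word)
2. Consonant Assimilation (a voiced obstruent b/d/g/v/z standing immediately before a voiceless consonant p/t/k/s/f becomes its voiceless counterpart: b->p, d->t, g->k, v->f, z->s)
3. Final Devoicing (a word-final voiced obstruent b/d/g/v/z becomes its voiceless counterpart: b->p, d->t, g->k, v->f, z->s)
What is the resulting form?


Starting form: 'pogip'
Rule 1: Vowel Harmony: all vowels become 'o' (matching first vowel). 'pogip' -> 'pogop'
Rule 2: Consonant Assimilation: no voiced obstruent (b/d/g/v/z) stands immediately before a voiceless consonant (p/t/k/s/f). No change.
Rule 3: Final Devoicing: final consonant 'p' is not one of the voiced obstruents b/d/g/v/z. No change.
Final form: 'pogop'

pogop


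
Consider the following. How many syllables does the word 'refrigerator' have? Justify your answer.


Break 'refrigerator' into syllables: re-frig-er-a-tor -> re | frig | er | a | tor = 5 syllables

5 syllables


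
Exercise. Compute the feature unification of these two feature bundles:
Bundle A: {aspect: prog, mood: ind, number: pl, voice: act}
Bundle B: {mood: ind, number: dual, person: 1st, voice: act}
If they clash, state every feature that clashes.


Compare features:
aspect: A=prog vs B=_ -> unified: prog
mood: A=ind vs B=ind -> unified: ind
number: A=pl vs B=dual -> CLASH
person: A=_ vs B=1st -> unified: 1st
voice: A=act vs B=act -> unified: act
Clash detected on feature 'number' (pl vs dual); unification fails.

CLASH on 'number' (pl vs dual)


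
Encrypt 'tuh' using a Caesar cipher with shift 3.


Shift each letter by 3: t -> w, u -> x, h -> k. Result: 'wxk'.

wxk


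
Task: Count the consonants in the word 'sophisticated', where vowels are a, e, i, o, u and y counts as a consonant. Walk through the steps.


Consonants in 'sophisticated': s, p, h, s, t, c, t, d = 8 consonants.

8


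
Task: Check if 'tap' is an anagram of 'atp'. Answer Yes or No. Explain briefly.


Sorted letters of 'tap': 'apt'
Sorted letters of 'atp': 'apt'
They match.

Yes


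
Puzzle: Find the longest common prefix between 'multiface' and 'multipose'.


Compare from the start: 5 characters match: 'multi'. Mismatch at position 6: 'f' vs 'p'.

multi


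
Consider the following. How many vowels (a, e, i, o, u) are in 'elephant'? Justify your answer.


Vowels in 'elephant': e, e, a = 3 vowels.

3


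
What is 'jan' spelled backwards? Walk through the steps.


Reverse 'jan' character by character: 'naj'.

naj


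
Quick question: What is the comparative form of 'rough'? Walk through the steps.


Apply comparative formation (add -er): 'rough' -> 'rougher'.

rougher


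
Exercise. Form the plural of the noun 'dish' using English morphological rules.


Apply rule: Add -es (sibilant/fricative ending). 'dish' becomes 'dishes'.

dishes


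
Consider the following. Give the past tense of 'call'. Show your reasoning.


Apply rule: Add -ed. 'call' becomes 'called'.

called


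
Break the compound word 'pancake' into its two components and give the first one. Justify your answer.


Split 'pancake' into 'pan' + 'cake'. The first part is 'pan'.

pan


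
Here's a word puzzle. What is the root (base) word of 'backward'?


Remove suffix '-ward' from 'backward' to get root 'back'.

back


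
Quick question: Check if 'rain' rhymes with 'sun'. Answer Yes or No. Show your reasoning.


Rime (stressed vowel + following sounds) of 'rain': -ain = /eɪn/
Rime of 'sun': -un = /ʌn/
/eɪn/ and /ʌn/ are different ending sounds, so the words do not rhyme.

No


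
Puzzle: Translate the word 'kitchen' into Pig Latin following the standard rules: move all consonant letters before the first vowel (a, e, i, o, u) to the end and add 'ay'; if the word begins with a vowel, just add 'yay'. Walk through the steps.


'kitchen': move consonant cluster 'k' to end and add 'ay': 'itchenkay'.

itchenkay


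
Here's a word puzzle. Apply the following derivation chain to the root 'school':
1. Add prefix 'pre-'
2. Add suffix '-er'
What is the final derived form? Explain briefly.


Step 1: Add prefix 'pre-' to 'school' = 'preschool'
Step 2: Add suffix '-er' to 'preschool' = 'preschooler'

preschooler


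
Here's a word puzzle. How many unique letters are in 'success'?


Unique letters in 'success': {c, e, s, u} = 4 distinct letters.

4


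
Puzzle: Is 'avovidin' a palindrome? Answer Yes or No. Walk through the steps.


Forward: 'avovidin'
Reversed: 'nidivova'
They differ.

No


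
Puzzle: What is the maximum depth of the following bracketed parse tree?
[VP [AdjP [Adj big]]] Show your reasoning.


Count bracket nesting levels:
'[' at pos 0: depth = 1
'[' at pos 4: depth = 2
'[' at pos 10: depth = 3
Maximum depth reached: 3

3


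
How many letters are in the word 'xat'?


Spell out 'xat' and number each letter: x(1), a(2), t(3). Total: 3 letters.

3


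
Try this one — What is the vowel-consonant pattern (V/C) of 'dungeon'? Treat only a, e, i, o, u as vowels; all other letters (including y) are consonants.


Letter mapping: d = C, u = V, n = C, g = C, e = V, o = V, n = C.

CVCCVVC


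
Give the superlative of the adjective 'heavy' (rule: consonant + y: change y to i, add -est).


Apply superlative formation (consonant + y: change y to i, add -est): 'heavy' -> 'heaviest'.

heaviest


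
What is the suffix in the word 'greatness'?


The word 'greatness' = 'great' (root) + '-ness' (suffix). The suffix is '-ness'.

ness


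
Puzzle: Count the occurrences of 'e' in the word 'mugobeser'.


Letter 'e' in 'mugobeser': found at position(s) 6, 8 = 2 occurrence(s).

2


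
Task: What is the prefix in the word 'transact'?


The word 'transact' = 'trans' (prefix) + 'act' (root). The prefix is 'trans'.

trans


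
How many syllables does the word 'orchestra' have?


Break 'orchestra' into syllables: or-ches-tra -> or | ches | tra = 3 syllables

3 syllables


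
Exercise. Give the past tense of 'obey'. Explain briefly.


Apply rule: Add -ed. 'obey' becomes 'obeyed'.

obeyed


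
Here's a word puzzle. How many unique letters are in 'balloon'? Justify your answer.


Unique letters in 'balloon': {a, b, l, n, o} = 5 distinct letters.

5


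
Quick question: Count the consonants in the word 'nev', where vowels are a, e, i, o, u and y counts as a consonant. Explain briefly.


Consonants in 'nev': n, v = 2 consonants.

2


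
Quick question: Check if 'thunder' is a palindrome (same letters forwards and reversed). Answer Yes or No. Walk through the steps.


Forward: 'thunder'
Reversed: 'rednuht'
They differ.

No


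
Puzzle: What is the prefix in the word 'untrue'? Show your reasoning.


The word 'untrue' = 'un' (prefix) + 'true' (root). The prefix is 'un'.

un


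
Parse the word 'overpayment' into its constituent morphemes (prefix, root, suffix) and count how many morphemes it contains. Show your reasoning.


Step 1: Identify prefix: 'over' (meaning: excessively)
Step 2: Identify root: 'pay'
Step 3: Identify suffix(es): 'ment'
Decomposition: over- (prefix: excessively) + pay (root) + -ment (suffix: action/result)
Total morphemes: 3

3 morphemes (over- (prefix: excessively) + pay (root) + -ment (suffix: action/result))


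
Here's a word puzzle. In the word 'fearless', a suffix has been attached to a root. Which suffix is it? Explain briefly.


The word 'fearless' = 'fear' (root) + '-less' (suffix). The suffix is '-less'.

less


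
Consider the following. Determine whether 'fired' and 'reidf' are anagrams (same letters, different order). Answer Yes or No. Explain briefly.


Sorted letters of 'fired': 'defir'
Sorted letters of 'reidf': 'defir'
They match.

Yes


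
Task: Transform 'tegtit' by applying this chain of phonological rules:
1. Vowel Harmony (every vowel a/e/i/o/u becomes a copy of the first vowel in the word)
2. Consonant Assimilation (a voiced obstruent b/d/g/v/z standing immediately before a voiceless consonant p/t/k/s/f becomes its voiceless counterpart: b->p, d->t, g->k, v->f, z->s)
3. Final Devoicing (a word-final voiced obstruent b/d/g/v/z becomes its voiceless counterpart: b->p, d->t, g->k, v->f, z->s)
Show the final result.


Starting form: 'tegtit'
Rule 1: Vowel Harmony: all vowels become 'e' (matching first vowel). 'tegtit' -> 'tegtet'
Rule 2: Consonant Assimilation: voiced obstruent before voiceless consonant becomes voiceless ('gt' -> 'kt'). 'tegtet' -> 'tektet'
Rule 3: Final Devoicing: final consonant 't' is not one of the voiced obstruents b/d/g/v/z. No change.
Final form: 'tektet'

tektet


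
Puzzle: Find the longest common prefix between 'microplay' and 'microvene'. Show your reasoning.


Compare from the start: 5 characters match: 'micro'. Mismatch at position 6: 'p' vs 'v'.

micro


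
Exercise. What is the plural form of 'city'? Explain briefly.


Apply rule: Change -y to -ies (consonant + y). 'city' becomes 'cities'.

cities


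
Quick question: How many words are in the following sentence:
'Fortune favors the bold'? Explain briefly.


Split into words: Fortune | favors | the | bold = 4 words.

4


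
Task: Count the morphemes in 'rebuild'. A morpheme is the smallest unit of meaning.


Decomposition: re- (prefix) + build (root) = 2 morpheme(s)

2 morphemes


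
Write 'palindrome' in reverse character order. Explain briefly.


Reverse 'palindrome' character by character: 'emordnilap'.

emordnilap


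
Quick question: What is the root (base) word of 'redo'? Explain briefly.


Remove prefix 're' from 'redo' to get root 'do'.

do


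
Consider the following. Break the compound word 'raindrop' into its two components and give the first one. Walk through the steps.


Split 'raindrop' into 'rain' + 'drop'. The first part is 'rain'.

rain


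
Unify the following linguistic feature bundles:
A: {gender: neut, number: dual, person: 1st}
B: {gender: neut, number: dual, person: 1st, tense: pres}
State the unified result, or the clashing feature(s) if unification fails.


Compare features:
gender: A=neut vs B=neut -> unified: neut
number: A=dual vs B=dual -> unified: dual
person: A=1st vs B=1st -> unified: 1st
tense: A=_ vs B=pres -> unified: pres
No clashes found.

Unified: {gender: neut, number: dual, person: 1st, tense: pres}


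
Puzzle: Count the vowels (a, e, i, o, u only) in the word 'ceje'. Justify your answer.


Vowels in 'ceje': e, e = 2 vowels.

2


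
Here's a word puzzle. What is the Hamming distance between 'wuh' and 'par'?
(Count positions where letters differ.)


Alignment:
Position 1: 'w' vs 'p' = DIFFER
Position 2: 'u' vs 'a' = DIFFER
Position 3: 'h' vs 'r' = DIFFER
Total differences: 3

3


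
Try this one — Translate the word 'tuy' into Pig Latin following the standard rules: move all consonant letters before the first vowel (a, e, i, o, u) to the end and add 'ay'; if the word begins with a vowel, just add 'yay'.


'tuy': move consonant cluster 't' to end and add 'ay': 'uytay'.

uytay


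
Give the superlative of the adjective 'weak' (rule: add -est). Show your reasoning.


Apply superlative formation (add -est): 'weak' -> 'weakest'.

weakest


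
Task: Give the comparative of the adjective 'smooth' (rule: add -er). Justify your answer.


Apply comparative formation (add -er): 'smooth' -> 'smoother'.

smoother


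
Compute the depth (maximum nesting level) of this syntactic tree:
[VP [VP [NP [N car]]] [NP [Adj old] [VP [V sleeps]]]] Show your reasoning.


Count bracket nesting levels:
'[' at pos 0: depth = 1
'[' at pos 4: depth = 2
'[' at pos 8: depth = 3
'[' at pos 12: depth = 4
'[' at pos 22: depth = 2
'[' at pos 26: depth = 3
'[' at pos 36: depth = 3
'[' at pos 40: depth = 4
Maximum depth reached: 4

4


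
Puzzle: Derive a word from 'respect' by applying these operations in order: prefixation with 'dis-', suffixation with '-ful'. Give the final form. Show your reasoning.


Step 1: Add prefix 'dis-' to 'respect' = 'disrespect'
Step 2: Add suffix '-ful' to 'disrespect' = 'disrespectful'

disrespectful


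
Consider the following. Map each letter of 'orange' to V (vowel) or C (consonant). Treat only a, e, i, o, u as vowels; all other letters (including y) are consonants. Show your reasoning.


Letter mapping: o = V, r = C, a = V, n = C, g = C, e = V.

VCVCCV


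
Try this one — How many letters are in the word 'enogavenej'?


Spell out 'enogavenej' and number each letter: e(1), n(2), o(3), g(4), a(5), v(6), e(7), n(8), e(9), j(10). Total: 10 letters.

10


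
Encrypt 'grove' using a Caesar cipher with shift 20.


Shift each letter by 20: g -> a, r -> l, o -> i, v -> p, e -> y. Result: 'alipy'.

alipy


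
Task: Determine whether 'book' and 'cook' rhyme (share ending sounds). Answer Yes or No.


Rime (stressed vowel + following sounds) of 'book': -ook = /ʊk/
Rime of 'cook': -ook = /ʊk/
/ʊk/ and /ʊk/ are the same ending sound, so the words rhyme.

Yes


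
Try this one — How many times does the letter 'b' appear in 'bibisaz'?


Letter 'b' in 'bibisaz': found at position(s) 1, 3 = 2 occurrence(s).

2


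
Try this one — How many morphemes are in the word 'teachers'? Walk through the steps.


Decomposition: teach (root) + -er (suffix) + -s (plural) = 3 morpheme(s)

3 morphemes


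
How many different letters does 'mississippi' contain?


Unique letters in 'mississippi': {i, m, p, s} = 4 distinct letters.

4


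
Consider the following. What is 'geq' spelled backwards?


Reverse 'geq' character by character: 'qeg'.

qeg


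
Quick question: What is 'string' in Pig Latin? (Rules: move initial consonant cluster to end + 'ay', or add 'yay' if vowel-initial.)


'string': move consonant cluster 'str' to end and add 'ay': 'ingstray'.

ingstray


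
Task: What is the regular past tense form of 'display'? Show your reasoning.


Apply rule: Add -ed. 'display' becomes 'displayed'.

displayed


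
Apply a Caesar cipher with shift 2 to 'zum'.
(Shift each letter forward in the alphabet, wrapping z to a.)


Shift each letter by 2: z -> b, u -> w, m -> o. Result: 'bwo'.

bwo


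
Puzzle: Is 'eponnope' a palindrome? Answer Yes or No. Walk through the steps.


Forward: 'eponnope'
Reversed: 'eponnope'
They are identical.

Yes


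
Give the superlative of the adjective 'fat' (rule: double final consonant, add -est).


Apply superlative formation (double final consonant, add -est): 'fat' -> 'fattest'.

fattest


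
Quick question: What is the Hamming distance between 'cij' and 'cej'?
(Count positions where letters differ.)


Alignment:
Position 1: 'c' vs 'c' = match
Position 2: 'i' vs 'e' = DIFFER
Position 3: 'j' vs 'j' = match
Total differences: 1

1


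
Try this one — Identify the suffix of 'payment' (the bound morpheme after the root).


The word 'payment' = 'pay' (root) + '-ment' (suffix). The suffix is '-ment'.

ment


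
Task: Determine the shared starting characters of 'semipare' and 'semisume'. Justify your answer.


Compare from the start: 4 characters match: 'semi'. Mismatch at position 5: 'p' vs 's'.

semi


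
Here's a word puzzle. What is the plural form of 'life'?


Apply rule: Change -fe to -ves. 'life' becomes 'lives'.

lives


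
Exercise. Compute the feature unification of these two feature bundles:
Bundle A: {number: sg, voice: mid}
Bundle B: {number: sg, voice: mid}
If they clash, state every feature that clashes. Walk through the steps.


Compare features:
number: A=sg vs B=sg -> unified: sg
voice: A=mid vs B=mid -> unified: mid
No clashes found.

Unified: {number: sg, voice: mid}


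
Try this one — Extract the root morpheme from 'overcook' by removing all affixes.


Remove prefix 'over' from 'overcook' to get root 'cook'.

cook


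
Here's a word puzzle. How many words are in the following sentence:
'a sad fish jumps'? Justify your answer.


Split into words: a | sad | fish | jumps = 4 words.

4


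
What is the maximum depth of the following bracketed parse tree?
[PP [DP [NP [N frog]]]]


Count bracket nesting levels:
'[' at pos 0: depth = 1
'[' at pos 4: depth = 2
'[' at pos 8: depth = 3
'[' at pos 12: depth = 4
Maximum depth reached: 4

4


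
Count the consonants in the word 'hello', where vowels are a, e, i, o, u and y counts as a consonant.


Consonants in 'hello': h, l, l = 3 consonants.

3


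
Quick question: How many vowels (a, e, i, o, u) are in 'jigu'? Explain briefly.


Vowels in 'jigu': i, u = 2 vowels.

2


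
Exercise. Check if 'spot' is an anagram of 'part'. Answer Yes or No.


Sorted letters of 'spot': 'opst'
Sorted letters of 'part': 'aprt'
They do not match.

No


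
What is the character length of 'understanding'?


Spell out 'understanding' and number each letter: u(1), n(2), d(3), e(4), r(5), s(6), t(7), a(8), n(9), d(10), i(11), n(12), g(13). Total: 13 letters.

13


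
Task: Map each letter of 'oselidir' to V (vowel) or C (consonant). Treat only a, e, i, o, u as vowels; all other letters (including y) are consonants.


Letter mapping: o = V, s = C, e = V, l = C, i = V, d = C, i = V, r = C.

VCVCVCVC


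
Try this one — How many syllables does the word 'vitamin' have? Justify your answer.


Break 'vitamin' into syllables: vi-ta-min -> vi | ta | min = 3 syllables

3 syllables


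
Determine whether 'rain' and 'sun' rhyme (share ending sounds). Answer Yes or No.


Rime (stressed vowel + following sounds) of 'rain': -ain = /eɪn/
Rime of 'sun': -un = /ʌn/
/eɪn/ and /ʌn/ are different ending sounds, so the words do not rhyme.

No


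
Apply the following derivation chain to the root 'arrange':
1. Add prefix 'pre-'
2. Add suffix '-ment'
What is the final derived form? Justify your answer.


Step 1: Add prefix 'pre-' to 'arrange' = 'prearrange'
Step 2: Add suffix '-ment' to 'prearrange' = 'prearrangement'

prearrangement


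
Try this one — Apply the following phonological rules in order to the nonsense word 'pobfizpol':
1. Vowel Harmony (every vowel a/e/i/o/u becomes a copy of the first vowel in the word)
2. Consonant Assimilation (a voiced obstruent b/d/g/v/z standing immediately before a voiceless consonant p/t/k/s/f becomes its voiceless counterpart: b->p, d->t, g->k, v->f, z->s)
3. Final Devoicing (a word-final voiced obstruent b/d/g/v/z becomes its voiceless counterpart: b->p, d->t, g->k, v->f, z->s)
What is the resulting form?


Starting form: 'pobfizpol'
Rule 1: Vowel Harmony: all vowels become 'o' (matching first vowel). 'pobfizpol' -> 'pobfozpol'
Rule 2: Consonant Assimilation: voiced obstruent before voiceless consonant becomes voiceless ('bf' -> 'pf', 'zp' -> 'sp'). 'pobfozpol' -> 'popfospol'
Rule 3: Final Devoicing: final consonant 'l' is not one of the voiced obstruents b/d/g/v/z. No change.
Final form: 'popfospol'

popfospol


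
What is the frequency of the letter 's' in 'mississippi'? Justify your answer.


Letter 's' in 'mississippi': found at position(s) 3, 4, 6, 7 = 4 occurrence(s).

4


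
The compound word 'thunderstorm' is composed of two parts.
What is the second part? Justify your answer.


Split 'thunderstorm' into 'thunder' + 'storm'. The second part is 'storm'.

storm


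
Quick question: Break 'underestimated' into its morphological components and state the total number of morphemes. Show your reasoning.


Step 1: Identify prefix: 'under' (meaning: beneath/insufficient)
Step 2: Identify root: 'estimate'
Step 3: Identify suffix(es): 'ed'
Decomposition: under- (prefix: beneath/insufficient) + estimate (root) + -ed (suffix: past)
Total morphemes: 3

3 morphemes (under- (prefix: beneath/insufficient) + estimate (root) + -ed (suffix: past))


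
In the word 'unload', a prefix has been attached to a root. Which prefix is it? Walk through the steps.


The word 'unload' = 'un' (prefix) + 'load' (root). The prefix is 'un'.

un


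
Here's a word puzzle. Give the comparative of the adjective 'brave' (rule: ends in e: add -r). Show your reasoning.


Apply comparative formation (ends in e: add -r): 'brave' -> 'braver'.

braver


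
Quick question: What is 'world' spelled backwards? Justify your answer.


Reverse 'world' character by character: 'dlrow'.

dlrow


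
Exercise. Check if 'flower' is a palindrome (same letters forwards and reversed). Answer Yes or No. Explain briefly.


Forward: 'flower'
Reversed: 'rewolf'
They differ.

No


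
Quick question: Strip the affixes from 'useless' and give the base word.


Remove suffix '-less' from 'useless' to get root 'use'.

use


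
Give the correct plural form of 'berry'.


Apply rule: Change -y to -ies (consonant + y). 'berry' becomes 'berries'.

berries


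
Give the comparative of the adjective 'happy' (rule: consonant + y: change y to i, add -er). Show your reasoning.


Apply comparative formation (consonant + y: change y to i, add -er): 'happy' -> 'happier'.

happier


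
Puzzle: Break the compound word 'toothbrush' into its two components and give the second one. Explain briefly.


Split 'toothbrush' into 'tooth' + 'brush'. The second part is 'brush'.

brush


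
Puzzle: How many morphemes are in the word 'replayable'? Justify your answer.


Decomposition: re- (prefix) + play (root) + -able (suffix) = 3 morpheme(s)

3 morphemes


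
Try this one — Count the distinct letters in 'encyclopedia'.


Unique letters in 'encyclopedia': {a, c, d, e, i, l, n, o, p, y} = 10 distinct letters.

10


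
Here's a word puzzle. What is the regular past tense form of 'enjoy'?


Apply rule: Add -ed. 'enjoy' becomes 'enjoyed'.

enjoyed


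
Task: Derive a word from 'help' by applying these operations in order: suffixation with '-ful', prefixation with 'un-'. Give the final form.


Step 1: Add suffix '-ful' to 'help' = 'helpful'
Step 2: Add prefix 'un-' to 'helpful' = 'unhelpful'

unhelpful


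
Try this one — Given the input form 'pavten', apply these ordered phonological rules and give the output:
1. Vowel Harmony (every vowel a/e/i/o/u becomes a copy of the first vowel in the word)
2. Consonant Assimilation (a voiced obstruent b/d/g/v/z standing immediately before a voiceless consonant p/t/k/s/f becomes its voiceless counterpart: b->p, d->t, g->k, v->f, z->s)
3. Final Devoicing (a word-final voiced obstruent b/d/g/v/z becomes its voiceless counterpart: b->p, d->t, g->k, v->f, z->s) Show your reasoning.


Starting form: 'pavten'
Rule 1: Vowel Harmony: all vowels become 'a' (matching first vowel). 'pavten' -> 'pavtan'
Rule 2: Consonant Assimilation: voiced obstruent before voiceless consonant becomes voiceless ('vt' -> 'ft'). 'pavtan' -> 'paftan'
Rule 3: Final Devoicing: final consonant 'n' is not one of the voiced obstruents b/d/g/v/z. No change.
Final form: 'paftan'

paftan


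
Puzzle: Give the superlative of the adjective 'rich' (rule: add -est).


Apply superlative formation (add -est): 'rich' -> 'richest'.

richest


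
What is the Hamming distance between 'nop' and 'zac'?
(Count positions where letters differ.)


Alignment:
Position 1: 'n' vs 'z' = DIFFER
Position 2: 'o' vs 'a' = DIFFER
Position 3: 'p' vs 'c' = DIFFER
Total differences: 3

3


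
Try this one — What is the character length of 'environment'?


Spell out 'environment' and number each letter: e(1), n(2), v(3), i(4), r(5), o(6), n(7), m(8), e(9), n(10), t(11). Total: 11 letters.

11


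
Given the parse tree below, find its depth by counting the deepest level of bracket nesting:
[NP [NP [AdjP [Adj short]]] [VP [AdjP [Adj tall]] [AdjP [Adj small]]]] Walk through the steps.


Count bracket nesting levels:
'[' at pos 0: depth = 1
'[' at pos 4: depth = 2
'[' at pos 8: depth = 3
'[' at pos 14: depth = 4
'[' at pos 28: depth = 2
'[' at pos 32: depth = 3
'[' at pos 38: depth = 4
'[' at pos 50: depth = 3
'[' at pos 56: depth = 4
Maximum depth reached: 4

4


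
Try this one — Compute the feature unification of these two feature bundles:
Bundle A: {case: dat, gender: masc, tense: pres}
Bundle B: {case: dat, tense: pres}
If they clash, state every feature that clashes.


Compare features:
case: A=dat vs B=dat -> unified: dat
gender: A=masc vs B=_ -> unified: masc
tense: A=pres vs B=pres -> unified: pres
No clashes found.

Unified: {case: dat, gender: masc, tense: pres}


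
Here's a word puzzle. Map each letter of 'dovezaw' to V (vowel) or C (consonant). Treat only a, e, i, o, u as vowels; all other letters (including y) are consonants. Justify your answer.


Letter mapping: d = C, o = V, v = C, e = V, z = C, a = V, w = C.

CVCVCVC


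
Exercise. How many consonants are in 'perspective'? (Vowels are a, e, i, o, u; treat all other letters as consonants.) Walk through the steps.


Consonants in 'perspective': p, r, s, p, c, t, v = 7 consonants.

7


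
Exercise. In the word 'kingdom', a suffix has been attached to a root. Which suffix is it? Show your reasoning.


The word 'kingdom' = 'king' (root) + '-dom' (suffix). The suffix is '-dom'.

dom


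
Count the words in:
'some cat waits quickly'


Split into words: some | cat | waits | quickly = 4 words.

4


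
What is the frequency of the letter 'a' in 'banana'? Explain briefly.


Letter 'a' in 'banana': found at position(s) 2, 4, 6 = 3 occurrence(s).

3


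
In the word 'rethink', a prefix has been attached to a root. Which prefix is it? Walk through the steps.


The word 'rethink' = 're' (prefix) + 'think' (root). The prefix is 're'.

re


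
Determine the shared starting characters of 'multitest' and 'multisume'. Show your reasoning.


Compare from the start: 5 characters match: 'multi'. Mismatch at position 6: 't' vs 's'.

multi


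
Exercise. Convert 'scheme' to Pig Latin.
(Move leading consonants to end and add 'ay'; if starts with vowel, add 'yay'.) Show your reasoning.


'scheme': move consonant cluster 'sch' to end and add 'ay': 'emeschay'.

emeschay


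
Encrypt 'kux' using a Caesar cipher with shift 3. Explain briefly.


Shift each letter by 3: k -> n, u -> x, x -> a. Result: 'nxa'.

nxa


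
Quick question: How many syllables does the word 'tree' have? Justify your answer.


Break 'tree' into syllables: tree -> tree = 1 syllable

1 syllable


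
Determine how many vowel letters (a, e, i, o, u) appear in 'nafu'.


Vowels in 'nafu': a, u = 2 vowels.

2


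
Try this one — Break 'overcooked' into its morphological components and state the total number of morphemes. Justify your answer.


Step 1: Identify prefix: 'over' (meaning: excessively)
Step 2: Identify root: 'cook'
Step 3: Identify suffix(es): 'ed'
Decomposition: over- (prefix: excessively) + cook (root) + -ed (suffix: past)
Total morphemes: 3

3 morphemes (over- (prefix: excessively) + cook (root) + -ed (suffix: past))


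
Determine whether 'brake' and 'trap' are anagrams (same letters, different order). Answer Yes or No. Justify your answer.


Sorted letters of 'brake': 'abekr'
Sorted letters of 'trap': 'aprt'
They do not match.

No


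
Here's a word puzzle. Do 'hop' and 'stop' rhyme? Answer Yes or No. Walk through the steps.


Rime (stressed vowel + following sounds) of 'hop': -op = /ɒp/
Rime of 'stop': -op = /ɒp/
/ɒp/ and /ɒp/ are the same ending sound, so the words rhyme.

Yes


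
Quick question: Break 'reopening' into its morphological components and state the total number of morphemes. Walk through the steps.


Step 1: Identify prefix: 're' (meaning: again)
Step 2: Identify root: 'open'
Step 3: Identify suffix(es): 'ing'
Decomposition: re- (prefix: again) + open (root) + -ing (suffix: ongoing action)
Total morphemes: 3

3 morphemes (re- (prefix: again) + open (root) + -ing (suffix: ongoing action))


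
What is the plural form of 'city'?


Apply rule: Change -y to -ies (consonant + y). 'city' becomes 'cities'.

cities


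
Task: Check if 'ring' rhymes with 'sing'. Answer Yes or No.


Rime (stressed vowel + following sounds) of 'ring': -ing = /ɪŋ/
Rime of 'sing': -ing = /ɪŋ/
/ɪŋ/ and /ɪŋ/ are the same ending sound, so the words rhyme.

Yes


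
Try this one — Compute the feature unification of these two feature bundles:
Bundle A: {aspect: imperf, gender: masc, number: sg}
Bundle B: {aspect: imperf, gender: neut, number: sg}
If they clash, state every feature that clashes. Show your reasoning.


Compare features:
aspect: A=imperf vs B=imperf -> unified: imperf
gender: A=masc vs B=neut -> CLASH
number: A=sg vs B=sg -> unified: sg
Clash detected on feature 'gender' (masc vs neut); unification fails.

CLASH on 'gender' (masc vs neut)


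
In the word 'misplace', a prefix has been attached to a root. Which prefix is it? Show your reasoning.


The word 'misplace' = 'mis' (prefix) + 'place' (root). The prefix is 'mis'.

mis


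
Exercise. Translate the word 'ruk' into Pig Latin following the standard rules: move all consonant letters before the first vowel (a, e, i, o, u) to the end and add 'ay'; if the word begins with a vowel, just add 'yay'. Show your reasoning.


'ruk': move consonant cluster 'r' to end and add 'ay': 'ukray'.

ukray


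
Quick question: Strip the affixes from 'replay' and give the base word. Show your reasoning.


Remove prefix 're' from 'replay' to get root 'play'.

play


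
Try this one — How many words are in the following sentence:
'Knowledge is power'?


Split into words: Knowledge | is | power = 3 words.

3


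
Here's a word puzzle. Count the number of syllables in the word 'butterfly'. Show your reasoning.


Break 'butterfly' into syllables: but-ter-fly -> but | ter | fly = 3 syllables

3 syllables


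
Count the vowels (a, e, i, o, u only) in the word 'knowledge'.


Vowels in 'knowledge': o, e, e = 3 vowels.

3


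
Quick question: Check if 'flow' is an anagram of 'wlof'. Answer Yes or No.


Sorted letters of 'flow': 'flow'
Sorted letters of 'wlof': 'flow'
They match.

Yes


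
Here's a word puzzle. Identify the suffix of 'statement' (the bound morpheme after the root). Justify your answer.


The word 'statement' = 'state' (root) + '-ment' (suffix). The suffix is '-ment'.

ment


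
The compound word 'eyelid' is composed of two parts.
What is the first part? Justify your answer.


Split 'eyelid' into 'eye' + 'lid'. The first part is 'eye'.

eye


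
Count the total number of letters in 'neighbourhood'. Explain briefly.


Spell out 'neighbourhood' and number each letter: n(1), e(2), i(3), g(4), h(5), b(6), o(7), u(8), r(9), h(10), o(11), o(12), d(13). Total: 13 letters.

13


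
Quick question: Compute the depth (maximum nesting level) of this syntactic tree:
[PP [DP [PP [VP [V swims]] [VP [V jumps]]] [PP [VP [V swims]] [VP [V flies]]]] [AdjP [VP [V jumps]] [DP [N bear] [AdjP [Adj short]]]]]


Count bracket nesting levels:
'[' at pos 0: depth = 1
'[' at pos 4: depth = 2
'[' at pos 8: depth = 3
'[' at pos 12: depth = 4
'[' at pos 16: depth = 5
'[' at pos 27: depth = 4
'[' at pos 31: depth = 5
'[' at pos 43: depth = 3
'[' at pos 47: depth = 4
'[' at pos 51: depth = 5
'[' at pos 62: depth = 4
'[' at pos 66: depth = 5
'[' at pos 79: depth = 2
'[' at pos 85: depth = 3
'[' at pos 89: depth = 4
'[' at pos 100: depth = 3
'[' at pos 104: depth = 4
'[' at pos 113: depth = 4
'[' at pos 119: depth = 5
Maximum depth reached: 5

5


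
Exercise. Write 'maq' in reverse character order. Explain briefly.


Reverse 'maq' character by character: 'qam'.

qam


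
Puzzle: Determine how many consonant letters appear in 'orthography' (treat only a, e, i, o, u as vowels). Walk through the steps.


Consonants in 'orthography': r, t, h, g, r, p, h, y = 8 consonants.

8
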